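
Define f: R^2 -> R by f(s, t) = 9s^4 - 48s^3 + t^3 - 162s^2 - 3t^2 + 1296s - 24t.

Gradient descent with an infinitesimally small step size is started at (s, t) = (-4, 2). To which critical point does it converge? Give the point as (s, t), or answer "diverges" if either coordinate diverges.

(-3, 4)

f is separable, so gradient descent decouples: s follows -∂f/∂s, t follows -∂f/∂t.
∂f/∂s = 36(s - 4)(s - 3)(s + 3); at s=-4 this is -2016, so s increases.
∂f/∂t = 3(t - 4)(t + 2); at t=2 this is -24, so t increases.
s converges to its nearest critical value -3 (a local min of the s-part); t converges to 4. The iterate converges to (-3, 4).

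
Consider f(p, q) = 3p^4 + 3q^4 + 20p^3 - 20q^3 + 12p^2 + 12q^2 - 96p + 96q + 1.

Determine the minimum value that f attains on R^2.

-121

f(p,q) separates as A(p) + B(q) + 1, so its minimum is min A + min B + 1.
A'(p) = 12(p - 1)(p + 2)(p + 4) vanishes at p ∈ {-4, -2, 1}; B'(q) = 12(q - 4)(q - 2)(q + 1) vanishes at q ∈ {-1, 2, 4}.
Local minima of A (where A''>0): A(-4)=64, A(1)=-61. Local minima of B: B(-1)=-61, B(4)=64.
So the global minimum of f is A(1) + B(-1) + 1 = -61 − 61 + 1 = -121, attained at (1, -1).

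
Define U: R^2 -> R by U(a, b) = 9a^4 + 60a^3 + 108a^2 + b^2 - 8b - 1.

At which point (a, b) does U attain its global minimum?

(0, 4)

U(a,b) separates as P(a) + Q(b) − 1, so its minimum is min P + min Q − 1.
P'(a) = 36a(a + 2)(a + 3) vanishes at a ∈ {-3, -2, 0}; Q'(b) = 2b - 8 vanishes at b ∈ {4}.
Local minima of P (where P''>0): P(-3)=81, P(0)=0. Local minima of Q: Q(4)=-16.
So the global minimum of U is P(0) + Q(4) − 1 = 0 − 16 − 1 = -17, attained at (0, 4).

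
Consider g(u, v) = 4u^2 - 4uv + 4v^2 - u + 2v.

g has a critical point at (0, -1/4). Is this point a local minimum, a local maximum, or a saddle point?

local minimum

The Hessian of g is constant: H = [[8, -4], [-4, 8]].
det(H) = 8·8 − (-4)² = 48.
det(H) > 0 and tr(H) = 16 > 0, so H is positive definite and the point is a local minimum.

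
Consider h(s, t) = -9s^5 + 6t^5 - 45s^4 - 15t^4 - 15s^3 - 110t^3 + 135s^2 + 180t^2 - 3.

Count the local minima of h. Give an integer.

4

h separates as a function of s plus a function of t, so ∇h=0 decouples.
∂h/∂s = -45s(s - 1)(s + 2)(s + 3) = 0 at s ∈ {-3, -2, 0, 1}; ∂h/∂t = 30t(t - 4)(t - 1)(t + 3) = 0 at t ∈ {-3, 0, 1, 4}.
The Hessian is diagonal: diag(h_ss, h_tt). Second derivatives: h_ss(-3)=540, h_ss(-2)=-270, h_ss(0)=270, h_ss(1)=-540; h_tt(-3)=-2520, h_tt(0)=360, h_tt(1)=-360, h_tt(4)=2520.
Local minima occur where both diagonal entries positive: (-3, 0), (-3, 4), (0, 0), (0, 4). Count: 4.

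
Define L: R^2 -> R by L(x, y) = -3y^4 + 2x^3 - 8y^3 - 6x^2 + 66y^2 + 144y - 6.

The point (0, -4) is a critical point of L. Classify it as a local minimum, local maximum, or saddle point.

local maximum

The mixed partial ∂²L/∂x∂y is 0, so the Hessian at any point is diag(L_xx, L_yy) = diag(12(x - 1), 12(-3y^2 - 4y + 11)).
At (0, -4): H = diag(-12, -252).
Both eigenvalues are negative, so H is negative definite: a local maximum.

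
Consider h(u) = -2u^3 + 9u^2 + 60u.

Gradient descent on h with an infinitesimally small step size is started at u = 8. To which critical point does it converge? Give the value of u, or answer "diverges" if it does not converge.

h'(u) = -6(u - 5)(u + 2), so h'(8) = -180.
Gradient descent moves in the -h' direction, i.e. u is increasing.
There is no critical point above u=8, and h' keeps the same sign, so the iterate runs off to +∞.

diverges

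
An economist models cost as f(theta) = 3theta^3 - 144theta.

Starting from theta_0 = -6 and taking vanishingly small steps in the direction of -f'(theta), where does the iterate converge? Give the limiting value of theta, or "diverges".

f'(theta) = 9(theta - 4)(theta + 4), so f'(-6) = 180.
Gradient descent moves in the -f' direction, i.e. theta is decreasing.
There is no critical point below theta=-6, and f' keeps the same sign, so the iterate runs off to −∞.

diverges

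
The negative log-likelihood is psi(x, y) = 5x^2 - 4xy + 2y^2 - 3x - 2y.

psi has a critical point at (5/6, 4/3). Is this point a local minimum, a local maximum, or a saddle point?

local minimum

The Hessian of psi is constant: H = [[10, -4], [-4, 4]].
det(H) = 10·4 − (-4)² = 24.
det(H) > 0 and tr(H) = 14 > 0, so H is positive definite and the point is a local minimum.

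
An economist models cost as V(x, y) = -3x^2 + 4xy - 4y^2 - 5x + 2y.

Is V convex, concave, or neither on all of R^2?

V is quadratic, so its Hessian is the constant matrix H = [[-6, 4], [4, -8]].
det(H) = 32, tr(H) = -14.
det(H) > 0 and tr(H) < 0, so H is negative definite everywhere: concave.

concave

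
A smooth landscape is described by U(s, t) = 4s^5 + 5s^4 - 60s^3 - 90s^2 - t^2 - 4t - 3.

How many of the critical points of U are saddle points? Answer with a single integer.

U separates as a function of s plus a function of t, so ∇U=0 decouples.
∂U/∂s = 20s(s - 3)(s + 1)(s + 3) = 0 at s ∈ {-3, -1, 0, 3}; ∂U/∂t = -2(t + 2) = 0 at t ∈ {-2}.
The Hessian is diagonal: diag(U_ss, U_tt). Second derivatives: U_ss(-3)=-720, U_ss(-1)=160, U_ss(0)=-180, U_ss(3)=1440; U_tt(-2)=-2.
Saddle points occur where the two diagonal entries have opposite signs: (-1, -2), (3, -2). Count: 2.

2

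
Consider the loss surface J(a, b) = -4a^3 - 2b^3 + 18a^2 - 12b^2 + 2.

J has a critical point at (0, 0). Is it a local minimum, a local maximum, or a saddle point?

The mixed partial ∂²J/∂a∂b is 0, so the Hessian at any point is diag(J_aa, J_bb) = diag(12(-2a + 3), -12(b + 2)).
At (0, 0): H = diag(36, -24).
The eigenvalues have opposite signs, so H is indefinite: a saddle point.

saddle point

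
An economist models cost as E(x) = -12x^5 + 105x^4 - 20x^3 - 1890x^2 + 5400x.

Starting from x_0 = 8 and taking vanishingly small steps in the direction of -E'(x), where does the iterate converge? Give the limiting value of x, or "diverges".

E'(x) = -60(x - 5)(x - 3)(x - 2)(x + 3), so E'(8) = -59400.
Gradient descent moves in the -E' direction, i.e. x is increasing.
There is no critical point above x=8, and E' keeps the same sign, so the iterate runs off to +∞.

diverges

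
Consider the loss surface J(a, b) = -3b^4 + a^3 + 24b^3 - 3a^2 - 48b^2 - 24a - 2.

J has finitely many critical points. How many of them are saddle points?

J separates as a function of a plus a function of b, so ∇J=0 decouples.
∂J/∂a = 3(a - 4)(a + 2) = 0 at a ∈ {-2, 4}; ∂J/∂b = -12b(b - 4)(b - 2) = 0 at b ∈ {0, 2, 4}.
The Hessian is diagonal: diag(J_aa, J_bb). Second derivatives: J_aa(-2)=-18, J_aa(4)=18; J_bb(0)=-96, J_bb(2)=48, J_bb(4)=-96.
Saddle points occur where the two diagonal entries have opposite signs: (-2, 2), (4, 0), (4, 4). Count: 3.

3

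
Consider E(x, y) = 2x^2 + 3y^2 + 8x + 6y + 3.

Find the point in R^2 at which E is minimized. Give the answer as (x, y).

E(x,y) separates as P(x) + Q(y) + 3, so its minimum is min P + min Q + 3.
P'(x) = 4x + 8 vanishes at x ∈ {-2}; Q'(y) = 6y + 6 vanishes at y ∈ {-1}.
Local minima of P (where P''>0): P(-2)=-8. Local minima of Q: Q(-1)=-3.
So the global minimum of E is P(-2) + Q(-1) + 3 = -8 − 3 + 3 = -8, attained at (-2, -1).

(-2, -1)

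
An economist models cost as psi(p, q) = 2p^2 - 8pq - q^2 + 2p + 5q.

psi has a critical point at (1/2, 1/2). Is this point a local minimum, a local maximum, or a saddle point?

saddle point

The Hessian of psi is constant: H = [[4, -8], [-8, -2]].
det(H) = 4·(-2) − (-8)² = -72.
Since det(H) < 0, H is indefinite and the critical point is a saddle point.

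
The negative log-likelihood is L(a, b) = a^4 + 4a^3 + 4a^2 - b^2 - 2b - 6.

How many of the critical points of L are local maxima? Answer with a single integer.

L separates as a function of a plus a function of b, so ∇L=0 decouples.
∂L/∂a = 4a(a + 1)(a + 2) = 0 at a ∈ {-2, -1, 0}; ∂L/∂b = -2(b + 1) = 0 at b ∈ {-1}.
The Hessian is diagonal: diag(L_aa, L_bb). Second derivatives: L_aa(-2)=8, L_aa(-1)=-4, L_aa(0)=8; L_bb(-1)=-2.
Local maxima occur where both diagonal entries negative: (-1, -1). Count: 1.

1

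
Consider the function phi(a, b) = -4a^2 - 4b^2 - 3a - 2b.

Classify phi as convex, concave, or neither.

phi is quadratic, so its Hessian is the constant matrix H = [[-8, 0], [0, -8]].
det(H) = 64, tr(H) = -16.
det(H) > 0 and tr(H) < 0, so H is negative definite everywhere: concave.

concave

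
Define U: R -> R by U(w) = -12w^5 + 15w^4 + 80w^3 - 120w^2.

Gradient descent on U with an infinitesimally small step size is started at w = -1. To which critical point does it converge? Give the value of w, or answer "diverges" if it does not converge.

-2

U'(w) = -60w(w - 2)(w - 1)(w + 2), so U'(-1) = 360.
Gradient descent moves in the -U' direction, i.e. w is decreasing.
The nearest critical point in that direction is w = -2, where U'' = 1440 > 0 (a local minimum). The iterate converges there.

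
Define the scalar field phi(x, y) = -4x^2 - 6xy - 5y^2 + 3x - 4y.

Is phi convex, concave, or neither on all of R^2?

concave

phi is quadratic, so its Hessian is the constant matrix H = [[-8, -6], [-6, -10]].
det(H) = 44, tr(H) = -18.
det(H) > 0 and tr(H) < 0, so H is negative definite everywhere: concave.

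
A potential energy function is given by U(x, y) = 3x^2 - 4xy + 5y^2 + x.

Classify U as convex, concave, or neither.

convex

U is quadratic, so its Hessian is the constant matrix H = [[6, -4], [-4, 10]].
det(H) = 44, tr(H) = 16.
det(H) > 0 and tr(H) > 0, so H is positive definite everywhere: convex.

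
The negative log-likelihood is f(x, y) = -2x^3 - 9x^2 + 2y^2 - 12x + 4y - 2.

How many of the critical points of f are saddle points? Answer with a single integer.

f separates as a function of x plus a function of y, so ∇f=0 decouples.
∂f/∂x = -6(x + 1)(x + 2) = 0 at x ∈ {-2, -1}; ∂f/∂y = 4(y + 1) = 0 at y ∈ {-1}.
The Hessian is diagonal: diag(f_xx, f_yy). Second derivatives: f_xx(-2)=6, f_xx(-1)=-6; f_yy(-1)=4.
Saddle points occur where the two diagonal entries have opposite signs: (-1, -1). Count: 1.

1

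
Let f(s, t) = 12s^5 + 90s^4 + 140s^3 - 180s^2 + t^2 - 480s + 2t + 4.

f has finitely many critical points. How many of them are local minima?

f separates as a function of s plus a function of t, so ∇f=0 decouples.
∂f/∂s = 60(s - 1)(s + 1)(s + 2)(s + 4) = 0 at s ∈ {-4, -2, -1, 1}; ∂f/∂t = 2(t + 1) = 0 at t ∈ {-1}.
The Hessian is diagonal: diag(f_ss, f_tt). Second derivatives: f_ss(-4)=-1800, f_ss(-2)=360, f_ss(-1)=-360, f_ss(1)=1800; f_tt(-1)=2.
Local minima occur where both diagonal entries positive: (-2, -1), (1, -1). Count: 2.

2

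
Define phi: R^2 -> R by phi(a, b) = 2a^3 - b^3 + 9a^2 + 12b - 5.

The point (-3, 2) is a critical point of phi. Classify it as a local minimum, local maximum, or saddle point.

The mixed partial ∂²phi/∂a∂b is 0, so the Hessian at any point is diag(phi_aa, phi_bb) = diag(6(2a + 3), -6b).
At (-3, 2): H = diag(-18, -12).
Both eigenvalues are negative, so H is negative definite: a local maximum.

local maximum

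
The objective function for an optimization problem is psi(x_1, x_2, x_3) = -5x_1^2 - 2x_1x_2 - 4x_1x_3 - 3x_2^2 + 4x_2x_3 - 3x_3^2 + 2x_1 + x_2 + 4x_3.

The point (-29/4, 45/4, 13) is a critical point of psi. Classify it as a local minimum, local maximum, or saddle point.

local maximum

The Hessian is constant: H = [[-10, -2, -4], [-2, -6, 4], [-4, 4, -6]].
Leading principal minors: Δ₁ = -10, Δ₂ = 56, Δ₃ = -16.
The minors alternate sign starting negative (−, +, −), so H is negative definite: a local maximum.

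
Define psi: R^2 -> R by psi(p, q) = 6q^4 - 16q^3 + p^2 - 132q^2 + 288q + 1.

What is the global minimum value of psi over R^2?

-1133

psi(p,q) separates as A(p) + B(q) + 1, so its minimum is min A + min B + 1.
A'(p) = 2p vanishes at p ∈ {0}; B'(q) = 24(q - 4)(q - 1)(q + 3) vanishes at q ∈ {-3, 1, 4}.
Local minima of A (where A''>0): A(0)=0. Local minima of B: B(-3)=-1134, B(4)=-448.
So the global minimum of psi is A(0) + B(-3) + 1 = 0 − 1134 + 1 = -1133, attained at (0, -3).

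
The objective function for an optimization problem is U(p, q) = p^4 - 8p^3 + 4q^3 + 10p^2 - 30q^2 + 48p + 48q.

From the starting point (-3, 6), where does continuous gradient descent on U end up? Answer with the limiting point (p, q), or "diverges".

(-1, 4)

U is separable, so gradient descent decouples: p follows -∂U/∂p, q follows -∂U/∂q.
∂U/∂p = 4(p - 4)(p - 3)(p + 1); at p=-3 this is -336, so p increases.
∂U/∂q = 12(q - 4)(q - 1); at q=6 this is 120, so q decreases.
p converges to its nearest critical value -1 (a local min of the p-part); q converges to 4. The iterate converges to (-1, 4).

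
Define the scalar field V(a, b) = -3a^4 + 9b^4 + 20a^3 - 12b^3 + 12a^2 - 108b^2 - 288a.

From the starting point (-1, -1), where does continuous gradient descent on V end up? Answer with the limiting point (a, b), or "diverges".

V is separable, so gradient descent decouples: a follows -∂V/∂a, b follows -∂V/∂b.
∂V/∂a = -12(a - 4)(a - 3)(a + 2); at a=-1 this is -240, so a increases.
∂V/∂b = 36b(b - 3)(b + 2); at b=-1 this is 144, so b decreases.
a converges to its nearest critical value 3 (a local min of the a-part); b converges to -2. The iterate converges to (3, -2).

(3, -2)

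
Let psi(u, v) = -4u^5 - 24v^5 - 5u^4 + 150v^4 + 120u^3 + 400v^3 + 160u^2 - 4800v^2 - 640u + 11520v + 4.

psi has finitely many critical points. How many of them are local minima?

4

psi separates as a function of u plus a function of v, so ∇psi=0 decouples.
∂psi/∂u = -20(u - 4)(u - 1)(u + 2)(u + 4) = 0 at u ∈ {-4, -2, 1, 4}; ∂psi/∂v = -120(v - 4)(v - 3)(v - 2)(v + 4) = 0 at v ∈ {-4, 2, 3, 4}.
The Hessian is diagonal: diag(psi_uu, psi_vv). Second derivatives: psi_uu(-4)=1600, psi_uu(-2)=-720, psi_uu(1)=900, psi_uu(4)=-2880; psi_vv(-4)=40320, psi_vv(2)=-1440, psi_vv(3)=840, psi_vv(4)=-1920.
Local minima occur where both diagonal entries positive: (-4, -4), (-4, 3), (1, -4), (1, 3). Count: 4.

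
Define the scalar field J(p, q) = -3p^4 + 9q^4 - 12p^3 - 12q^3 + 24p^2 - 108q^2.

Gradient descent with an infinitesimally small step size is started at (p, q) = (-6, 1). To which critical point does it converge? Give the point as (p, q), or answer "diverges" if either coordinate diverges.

J is separable, so gradient descent decouples: p follows -∂J/∂p, q follows -∂J/∂q.
∂J/∂p = -12p(p - 1)(p + 4); at p=-6 this is 1008, so p decreases.
∂J/∂q = 36q(q - 3)(q + 2); at q=1 this is -216, so q increases.
The p-coordinate has no critical point in that direction and runs off to infinity.

diverges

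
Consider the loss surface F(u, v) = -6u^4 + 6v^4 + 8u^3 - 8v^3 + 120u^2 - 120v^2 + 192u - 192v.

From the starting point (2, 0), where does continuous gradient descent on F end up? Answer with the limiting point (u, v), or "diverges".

F is separable, so gradient descent decouples: u follows -∂F/∂u, v follows -∂F/∂v.
∂F/∂u = -24(u - 4)(u + 1)(u + 2); at u=2 this is 576, so u decreases.
∂F/∂v = 24(v - 4)(v + 1)(v + 2); at v=0 this is -192, so v increases.
u converges to its nearest critical value -1 (a local min of the u-part); v converges to 4. The iterate converges to (-1, 4).

(-1, 4)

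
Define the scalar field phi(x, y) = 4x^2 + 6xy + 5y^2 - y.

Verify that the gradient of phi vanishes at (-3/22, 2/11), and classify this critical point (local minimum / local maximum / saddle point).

∇phi = (8x + 6y, 6x + 10y - 1); substituting (-3/22, 2/11) gives ∇phi = (0, 0), so (-3/22, 2/11) is indeed a critical point.
The Hessian of phi is constant: H = [[8, 6], [6, 10]].
det(H) = 8·10 − 6² = 44.
det(H) > 0 and tr(H) = 18 > 0, so H is positive definite and the point is a local minimum.

local minimum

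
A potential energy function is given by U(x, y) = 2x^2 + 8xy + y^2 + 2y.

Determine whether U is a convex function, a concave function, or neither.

neither

U is quadratic, so its Hessian is the constant matrix H = [[4, 8], [8, 2]].
det(H) = -56, tr(H) = 6.
det(H) < 0, so H is indefinite: neither convex nor concave.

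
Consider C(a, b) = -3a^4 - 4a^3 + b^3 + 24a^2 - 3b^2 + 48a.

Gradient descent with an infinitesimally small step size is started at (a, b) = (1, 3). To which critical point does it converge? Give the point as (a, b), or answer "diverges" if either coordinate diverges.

C is separable, so gradient descent decouples: a follows -∂C/∂a, b follows -∂C/∂b.
∂C/∂a = -12(a - 2)(a + 1)(a + 2); at a=1 this is 72, so a decreases.
∂C/∂b = 3b(b - 2); at b=3 this is 9, so b decreases.
a converges to its nearest critical value -1 (a local min of the a-part); b converges to 2. The iterate converges to (-1, 2).

(-1, 2)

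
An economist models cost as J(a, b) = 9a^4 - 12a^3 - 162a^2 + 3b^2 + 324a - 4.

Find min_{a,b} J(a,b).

J(a,b) separates as P(a) + Q(b) − 4, so its minimum is min P + min Q − 4.
P'(a) = 36(a - 3)(a - 1)(a + 3) vanishes at a ∈ {-3, 1, 3}; Q'(b) = 6b vanishes at b ∈ {0}.
Local minima of P (where P''>0): P(-3)=-1377, P(3)=-81. Local minima of Q: Q(0)=0.
So the global minimum of J is P(-3) + Q(0) − 4 = -1377 + 0 − 4 = -1381, attained at (-3, 0).

-1381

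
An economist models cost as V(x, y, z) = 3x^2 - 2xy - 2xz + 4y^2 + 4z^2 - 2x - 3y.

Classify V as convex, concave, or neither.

convex

V is quadratic, so its Hessian is the constant matrix H = [[6, -2, -2], [-2, 8, 0], [-2, 0, 8]].
Leading principal minors: 6, 44, 320.
All positive ⇒ H ≻ 0 ⇒ convex.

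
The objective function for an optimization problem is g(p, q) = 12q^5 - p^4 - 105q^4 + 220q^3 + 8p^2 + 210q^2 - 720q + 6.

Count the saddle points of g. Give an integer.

6

g separates as a function of p plus a function of q, so ∇g=0 decouples.
∂g/∂p = -4p(p - 2)(p + 2) = 0 at p ∈ {-2, 0, 2}; ∂g/∂q = 60(q - 4)(q - 3)(q - 1)(q + 1) = 0 at q ∈ {-1, 1, 3, 4}.
The Hessian is diagonal: diag(g_pp, g_qq). Second derivatives: g_pp(-2)=-32, g_pp(0)=16, g_pp(2)=-32; g_qq(-1)=-2400, g_qq(1)=720, g_qq(3)=-480, g_qq(4)=900.
Saddle points occur where the two diagonal entries have opposite signs: (-2, 1), (-2, 4), (0, -1), (0, 3), (2, 1), (2, 4). Count: 6.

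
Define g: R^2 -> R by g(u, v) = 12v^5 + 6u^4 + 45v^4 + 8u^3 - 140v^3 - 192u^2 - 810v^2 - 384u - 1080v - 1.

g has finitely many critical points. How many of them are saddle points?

g separates as a function of u plus a function of v, so ∇g=0 decouples.
∂g/∂u = 24(u - 4)(u + 1)(u + 4) = 0 at u ∈ {-4, -1, 4}; ∂g/∂v = 60(v - 3)(v + 1)(v + 2)(v + 3) = 0 at v ∈ {-3, -2, -1, 3}.
The Hessian is diagonal: diag(g_uu, g_vv). Second derivatives: g_uu(-4)=576, g_uu(-1)=-360, g_uu(4)=960; g_vv(-3)=-720, g_vv(-2)=300, g_vv(-1)=-480, g_vv(3)=7200.
Saddle points occur where the two diagonal entries have opposite signs: (-4, -3), (-4, -1), (-1, -2), (-1, 3), (4, -3), (4, -1). Count: 6.

6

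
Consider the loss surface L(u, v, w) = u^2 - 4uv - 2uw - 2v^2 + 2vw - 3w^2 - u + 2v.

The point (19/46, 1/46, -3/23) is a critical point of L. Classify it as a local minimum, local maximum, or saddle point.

The Hessian is constant: H = [[2, -4, -2], [-4, -4, 2], [-2, 2, -6]].
Leading principal minors: Δ₁ = 2, Δ₂ = -24, Δ₃ = 184.
The minors fit neither the all-positive nor the alternating-sign pattern, so H is indefinite: a saddle point.

saddle point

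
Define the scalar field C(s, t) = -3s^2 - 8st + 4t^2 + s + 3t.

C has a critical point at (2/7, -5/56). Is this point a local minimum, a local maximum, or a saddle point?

saddle point

The Hessian of C is constant: H = [[-6, -8], [-8, 8]].
det(H) = (-6)·8 − (-8)² = -112.
Since det(H) < 0, H is indefinite and the critical point is a saddle point.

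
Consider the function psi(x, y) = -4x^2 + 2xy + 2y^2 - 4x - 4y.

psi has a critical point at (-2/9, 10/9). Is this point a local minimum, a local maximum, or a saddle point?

saddle point

The Hessian of psi is constant: H = [[-8, 2], [2, 4]].
det(H) = (-8)·4 − 2² = -36.
Since det(H) < 0, H is indefinite and the critical point is a saddle point.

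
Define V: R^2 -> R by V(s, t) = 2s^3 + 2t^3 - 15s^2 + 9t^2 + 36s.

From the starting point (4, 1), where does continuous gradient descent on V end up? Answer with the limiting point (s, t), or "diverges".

(3, 0)

V is separable, so gradient descent decouples: s follows -∂V/∂s, t follows -∂V/∂t.
∂V/∂s = 6(s - 3)(s - 2); at s=4 this is 12, so s decreases.
∂V/∂t = 6t(t + 3); at t=1 this is 24, so t decreases.
s converges to its nearest critical value 3 (a local min of the s-part); t converges to 0. The iterate converges to (3, 0).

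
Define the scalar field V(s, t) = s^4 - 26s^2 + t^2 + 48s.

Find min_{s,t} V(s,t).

-352

V(s,t) separates as P(s) + Q(t), so its minimum is min P + min Q.
P'(s) = 4(s - 3)(s - 1)(s + 4) vanishes at s ∈ {-4, 1, 3}; Q'(t) = 2t vanishes at t ∈ {0}.
Local minima of P (where P''>0): P(-4)=-352, P(3)=-9. Local minima of Q: Q(0)=0.
So the global minimum of V is P(-4) + Q(0) = -352 + 0 = -352, attained at (-4, 0).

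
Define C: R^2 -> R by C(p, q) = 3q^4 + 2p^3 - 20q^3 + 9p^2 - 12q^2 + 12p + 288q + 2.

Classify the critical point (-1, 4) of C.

local minimum

The mixed partial ∂²C/∂p∂q is 0, so the Hessian at any point is diag(C_pp, C_qq) = diag(6(2p + 3), 12(3q^2 - 10q - 2)).
At (-1, 4): H = diag(6, 72).
Both eigenvalues are positive, so H is positive definite: a local minimum.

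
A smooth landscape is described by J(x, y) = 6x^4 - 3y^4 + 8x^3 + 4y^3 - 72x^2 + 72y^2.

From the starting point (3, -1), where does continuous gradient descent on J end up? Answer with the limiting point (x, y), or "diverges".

(2, 0)

J is separable, so gradient descent decouples: x follows -∂J/∂x, y follows -∂J/∂y.
∂J/∂x = 24x(x - 2)(x + 3); at x=3 this is 432, so x decreases.
∂J/∂y = -12y(y - 4)(y + 3); at y=-1 this is -120, so y increases.
x converges to its nearest critical value 2 (a local min of the x-part); y converges to 0. The iterate converges to (2, 0).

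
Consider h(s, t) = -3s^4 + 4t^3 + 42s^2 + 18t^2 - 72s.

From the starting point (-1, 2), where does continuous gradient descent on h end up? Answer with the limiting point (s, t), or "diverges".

(1, 0)

h is separable, so gradient descent decouples: s follows -∂h/∂s, t follows -∂h/∂t.
∂h/∂s = -12(s - 2)(s - 1)(s + 3); at s=-1 this is -144, so s increases.
∂h/∂t = 12t(t + 3); at t=2 this is 120, so t decreases.
s converges to its nearest critical value 1 (a local min of the s-part); t converges to 0. The iterate converges to (1, 0).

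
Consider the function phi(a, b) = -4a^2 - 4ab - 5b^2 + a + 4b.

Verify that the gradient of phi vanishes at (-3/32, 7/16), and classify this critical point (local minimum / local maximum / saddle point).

local maximum

∇phi = (-8a - 4b + 1, -4a - 10b + 4); substituting (-3/32, 7/16) gives ∇phi = (0, 0), so (-3/32, 7/16) is indeed a critical point.
The Hessian of phi is constant: H = [[-8, -4], [-4, -10]].
det(H) = (-8)·(-10) − (-4)² = 64.
det(H) > 0 and tr(H) = -18 < 0, so H is negative definite and the point is a local maximum.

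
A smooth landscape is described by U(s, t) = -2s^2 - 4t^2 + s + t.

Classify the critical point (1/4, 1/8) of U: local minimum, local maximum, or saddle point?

The Hessian of U is constant: H = [[-4, 0], [0, -8]].
det(H) = (-4)·(-8) − 0² = 32.
det(H) > 0 and tr(H) = -12 < 0, so H is negative definite and the point is a local maximum.

local maximum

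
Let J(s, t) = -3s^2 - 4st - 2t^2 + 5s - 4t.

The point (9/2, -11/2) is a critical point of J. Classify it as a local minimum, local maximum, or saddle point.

local maximum

The Hessian of J is constant: H = [[-6, -4], [-4, -4]].
det(H) = (-6)·(-4) − (-4)² = 8.
det(H) > 0 and tr(H) = -10 < 0, so H is negative definite and the point is a local maximum.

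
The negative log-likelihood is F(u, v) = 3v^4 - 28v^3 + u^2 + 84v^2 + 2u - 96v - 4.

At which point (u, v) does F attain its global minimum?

(-1, 4)

F(u,v) separates as P(u) + Q(v) − 4, so its minimum is min P + min Q − 4.
P'(u) = 2u + 2 vanishes at u ∈ {-1}; Q'(v) = 12(v - 4)(v - 2)(v - 1) vanishes at v ∈ {1, 2, 4}.
Local minima of P (where P''>0): P(-1)=-1. Local minima of Q: Q(1)=-37, Q(4)=-64.
So the global minimum of F is P(-1) + Q(4) − 4 = -1 − 64 − 4 = -69, attained at (-1, 4).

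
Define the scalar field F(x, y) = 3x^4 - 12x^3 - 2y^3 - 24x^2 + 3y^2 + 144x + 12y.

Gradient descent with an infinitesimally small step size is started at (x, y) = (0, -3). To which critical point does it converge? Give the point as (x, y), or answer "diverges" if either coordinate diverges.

(-2, -1)

F is separable, so gradient descent decouples: x follows -∂F/∂x, y follows -∂F/∂y.
∂F/∂x = 12(x - 3)(x - 2)(x + 2); at x=0 this is 144, so x decreases.
∂F/∂y = -6(y - 2)(y + 1); at y=-3 this is -60, so y increases.
x converges to its nearest critical value -2 (a local min of the x-part); y converges to -1. The iterate converges to (-2, -1).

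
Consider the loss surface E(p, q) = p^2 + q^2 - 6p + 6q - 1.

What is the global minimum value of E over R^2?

-19

E(p,q) separates as A(p) + B(q) − 1, so its minimum is min A + min B − 1.
A'(p) = 2p - 6 vanishes at p ∈ {3}; B'(q) = 2q + 6 vanishes at q ∈ {-3}.
Local minima of A (where A''>0): A(3)=-9. Local minima of B: B(-3)=-9.
So the global minimum of E is A(3) + B(-3) − 1 = -9 − 9 − 1 = -19, attained at (3, -3).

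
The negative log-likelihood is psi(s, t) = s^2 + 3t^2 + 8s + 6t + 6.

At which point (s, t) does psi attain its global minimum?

psi(s,t) separates as P(s) + Q(t) + 6, so its minimum is min P + min Q + 6.
P'(s) = 2s + 8 vanishes at s ∈ {-4}; Q'(t) = 6(t + 1) vanishes at t ∈ {-1}.
Local minima of P (where P''>0): P(-4)=-16. Local minima of Q: Q(-1)=-3.
So the global minimum of psi is P(-4) + Q(-1) + 6 = -16 − 3 + 6 = -13, attained at (-4, -1).

(-4, -1)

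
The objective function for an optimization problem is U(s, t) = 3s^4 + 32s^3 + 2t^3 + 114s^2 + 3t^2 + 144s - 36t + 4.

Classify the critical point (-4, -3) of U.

The mixed partial ∂²U/∂s∂t is 0, so the Hessian at any point is diag(U_ss, U_tt) = diag(12(3s^2 + 16s + 19), 6(2t + 1)).
At (-4, -3): H = diag(36, -30).
The eigenvalues have opposite signs, so H is indefinite: a saddle point.

saddle point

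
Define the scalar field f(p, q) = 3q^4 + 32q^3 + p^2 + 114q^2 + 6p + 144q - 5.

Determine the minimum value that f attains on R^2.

f(p,q) separates as A(p) + B(q) − 5, so its minimum is min A + min B − 5.
A'(p) = 2p + 6 vanishes at p ∈ {-3}; B'(q) = 12(q + 1)(q + 3)(q + 4) vanishes at q ∈ {-4, -3, -1}.
Local minima of A (where A''>0): A(-3)=-9. Local minima of B: B(-4)=-32, B(-1)=-59.
So the global minimum of f is A(-3) + B(-1) − 5 = -9 − 59 − 5 = -73, attained at (-3, -1).

-73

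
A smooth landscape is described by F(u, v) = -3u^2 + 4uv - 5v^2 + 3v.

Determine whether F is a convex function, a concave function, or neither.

F is quadratic, so its Hessian is the constant matrix H = [[-6, 4], [4, -10]].
det(H) = 44, tr(H) = -16.
det(H) > 0 and tr(H) < 0, so H is negative definite everywhere: concave.

concave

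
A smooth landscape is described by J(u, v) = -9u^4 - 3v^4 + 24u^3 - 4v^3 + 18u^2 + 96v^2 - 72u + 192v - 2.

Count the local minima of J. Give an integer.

J separates as a function of u plus a function of v, so ∇J=0 decouples.
∂J/∂u = -36(u - 2)(u - 1)(u + 1) = 0 at u ∈ {-1, 1, 2}; ∂J/∂v = -12(v - 4)(v + 1)(v + 4) = 0 at v ∈ {-4, -1, 4}.
The Hessian is diagonal: diag(J_uu, J_vv). Second derivatives: J_uu(-1)=-216, J_uu(1)=72, J_uu(2)=-108; J_vv(-4)=-288, J_vv(-1)=180, J_vv(4)=-480.
Local minima occur where both diagonal entries positive: (1, -1). Count: 1.

1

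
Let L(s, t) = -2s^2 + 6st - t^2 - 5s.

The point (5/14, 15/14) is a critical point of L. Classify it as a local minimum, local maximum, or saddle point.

saddle point

The Hessian of L is constant: H = [[-4, 6], [6, -2]].
det(H) = (-4)·(-2) − 6² = -28.
Since det(H) < 0, H is indefinite and the critical point is a saddle point.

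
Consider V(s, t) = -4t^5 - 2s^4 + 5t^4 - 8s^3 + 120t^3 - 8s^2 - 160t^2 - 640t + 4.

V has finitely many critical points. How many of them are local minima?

V separates as a function of s plus a function of t, so ∇V=0 decouples.
∂V/∂s = -8s(s + 1)(s + 2) = 0 at s ∈ {-2, -1, 0}; ∂V/∂t = -20(t - 4)(t - 2)(t + 1)(t + 4) = 0 at t ∈ {-4, -1, 2, 4}.
The Hessian is diagonal: diag(V_ss, V_tt). Second derivatives: V_ss(-2)=-16, V_ss(-1)=8, V_ss(0)=-16; V_tt(-4)=2880, V_tt(-1)=-900, V_tt(2)=720, V_tt(4)=-1600.
Local minima occur where both diagonal entries positive: (-1, -4), (-1, 2). Count: 2.

2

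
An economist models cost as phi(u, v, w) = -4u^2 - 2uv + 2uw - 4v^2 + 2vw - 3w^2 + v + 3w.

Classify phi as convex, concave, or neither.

concave

phi is quadratic, so its Hessian is the constant matrix H = [[-8, -2, 2], [-2, -8, 2], [2, 2, -6]].
Leading principal minors: -8, 60, -312.
Signs alternate −, +, − ⇒ H ≺ 0 ⇒ concave.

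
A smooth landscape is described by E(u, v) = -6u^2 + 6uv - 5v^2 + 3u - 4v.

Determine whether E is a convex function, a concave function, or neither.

E is quadratic, so its Hessian is the constant matrix H = [[-12, 6], [6, -10]].
det(H) = 84, tr(H) = -22.
det(H) > 0 and tr(H) < 0, so H is negative definite everywhere: concave.

concave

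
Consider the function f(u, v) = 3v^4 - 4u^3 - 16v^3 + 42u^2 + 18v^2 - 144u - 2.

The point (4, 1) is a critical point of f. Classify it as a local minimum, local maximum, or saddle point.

The mixed partial ∂²f/∂u∂v is 0, so the Hessian at any point is diag(f_uu, f_vv) = diag(12(-2u + 7), 12(3v^2 - 8v + 3)).
At (4, 1): H = diag(-12, -24).
Both eigenvalues are negative, so H is negative definite: a local maximum.

local maximum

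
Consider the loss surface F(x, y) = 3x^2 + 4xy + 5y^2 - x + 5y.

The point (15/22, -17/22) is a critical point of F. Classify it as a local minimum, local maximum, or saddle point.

The Hessian of F is constant: H = [[6, 4], [4, 10]].
det(H) = 6·10 − 4² = 44.
det(H) > 0 and tr(H) = 16 > 0, so H is positive definite and the point is a local minimum.

local minimum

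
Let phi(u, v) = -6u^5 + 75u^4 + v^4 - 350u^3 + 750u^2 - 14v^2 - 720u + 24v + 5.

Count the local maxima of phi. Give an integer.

phi separates as a function of u plus a function of v, so ∇phi=0 decouples.
∂phi/∂u = -30(u - 4)(u - 3)(u - 2)(u - 1) = 0 at u ∈ {1, 2, 3, 4}; ∂phi/∂v = 4(v - 2)(v - 1)(v + 3) = 0 at v ∈ {-3, 1, 2}.
The Hessian is diagonal: diag(phi_uu, phi_vv). Second derivatives: phi_uu(1)=180, phi_uu(2)=-60, phi_uu(3)=60, phi_uu(4)=-180; phi_vv(-3)=80, phi_vv(1)=-16, phi_vv(2)=20.
Local maxima occur where both diagonal entries negative: (2, 1), (4, 1). Count: 2.

2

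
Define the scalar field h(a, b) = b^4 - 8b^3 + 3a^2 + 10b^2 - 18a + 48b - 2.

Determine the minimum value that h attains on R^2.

-58

h(a,b) separates as P(a) + Q(b) − 2, so its minimum is min P + min Q − 2.
P'(a) = 6a - 18 vanishes at a ∈ {3}; Q'(b) = 4(b - 4)(b - 3)(b + 1) vanishes at b ∈ {-1, 3, 4}.
Local minima of P (where P''>0): P(3)=-27. Local minima of Q: Q(-1)=-29, Q(4)=96.
So the global minimum of h is P(3) + Q(-1) − 2 = -27 − 29 − 2 = -58, attained at (3, -1).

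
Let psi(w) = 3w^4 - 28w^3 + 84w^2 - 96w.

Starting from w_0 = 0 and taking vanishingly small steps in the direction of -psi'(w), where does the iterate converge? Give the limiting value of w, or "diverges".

1

psi'(w) = 12(w - 4)(w - 2)(w - 1), so psi'(0) = -96.
Gradient descent moves in the -psi' direction, i.e. w is increasing.
The nearest critical point in that direction is w = 1, where psi'' = 36 > 0 (a local minimum). The iterate converges there.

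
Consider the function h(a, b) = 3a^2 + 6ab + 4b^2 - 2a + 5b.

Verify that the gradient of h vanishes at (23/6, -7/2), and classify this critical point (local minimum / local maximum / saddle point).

local minimum

∇h = (6a + 6b - 2, 6a + 8b + 5); substituting (23/6, -7/2) gives ∇h = (0, 0), so (23/6, -7/2) is indeed a critical point.
The Hessian of h is constant: H = [[6, 6], [6, 8]].
det(H) = 6·8 − 6² = 12.
det(H) > 0 and tr(H) = 14 > 0, so H is positive definite and the point is a local minimum.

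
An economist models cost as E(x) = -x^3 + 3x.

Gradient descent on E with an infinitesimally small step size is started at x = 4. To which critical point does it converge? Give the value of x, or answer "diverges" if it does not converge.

diverges

E'(x) = -3(x - 1)(x + 1), so E'(4) = -45.
Gradient descent moves in the -E' direction, i.e. x is increasing.
There is no critical point above x=4, and E' keeps the same sign, so the iterate runs off to +∞.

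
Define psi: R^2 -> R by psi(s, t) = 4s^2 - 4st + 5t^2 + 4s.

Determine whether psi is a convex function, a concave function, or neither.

convex

psi is quadratic, so its Hessian is the constant matrix H = [[8, -4], [-4, 10]].
det(H) = 64, tr(H) = 18.
det(H) > 0 and tr(H) > 0, so H is positive definite everywhere: convex.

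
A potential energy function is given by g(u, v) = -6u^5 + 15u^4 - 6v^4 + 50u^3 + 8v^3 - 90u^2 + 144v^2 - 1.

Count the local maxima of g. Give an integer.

4

g separates as a function of u plus a function of v, so ∇g=0 decouples.
∂g/∂u = -30u(u - 3)(u - 1)(u + 2) = 0 at u ∈ {-2, 0, 1, 3}; ∂g/∂v = -24v(v - 4)(v + 3) = 0 at v ∈ {-3, 0, 4}.
The Hessian is diagonal: diag(g_uu, g_vv). Second derivatives: g_uu(-2)=900, g_uu(0)=-180, g_uu(1)=180, g_uu(3)=-900; g_vv(-3)=-504, g_vv(0)=288, g_vv(4)=-672.
Local maxima occur where both diagonal entries negative: (0, -3), (0, 4), (3, -3), (3, 4). Count: 4.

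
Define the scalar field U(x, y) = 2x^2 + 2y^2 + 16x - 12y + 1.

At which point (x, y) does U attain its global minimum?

(-4, 3)

U(x,y) separates as P(x) + Q(y) + 1, so its minimum is min P + min Q + 1.
P'(x) = 4x + 16 vanishes at x ∈ {-4}; Q'(y) = 4y - 12 vanishes at y ∈ {3}.
Local minima of P (where P''>0): P(-4)=-32. Local minima of Q: Q(3)=-18.
So the global minimum of U is P(-4) + Q(3) + 1 = -32 − 18 + 1 = -49, attained at (-4, 3).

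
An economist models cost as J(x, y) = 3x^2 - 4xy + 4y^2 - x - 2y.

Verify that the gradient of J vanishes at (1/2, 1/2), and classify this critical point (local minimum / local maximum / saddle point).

local minimum

∇J = (6x - 4y - 1, -4x + 8y - 2); substituting (1/2, 1/2) gives ∇J = (0, 0), so (1/2, 1/2) is indeed a critical point.
The Hessian of J is constant: H = [[6, -4], [-4, 8]].
det(H) = 6·8 − (-4)² = 32.
det(H) > 0 and tr(H) = 14 > 0, so H is positive definite and the point is a local minimum.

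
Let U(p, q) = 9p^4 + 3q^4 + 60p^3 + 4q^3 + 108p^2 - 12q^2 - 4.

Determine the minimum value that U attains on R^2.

-36

U(p,q) separates as A(p) + B(q) − 4, so its minimum is min A + min B − 4.
A'(p) = 36p(p + 2)(p + 3) vanishes at p ∈ {-3, -2, 0}; B'(q) = 12q(q - 1)(q + 2) vanishes at q ∈ {-2, 0, 1}.
Local minima of A (where A''>0): A(-3)=81, A(0)=0. Local minima of B: B(-2)=-32, B(1)=-5.
So the global minimum of U is A(0) + B(-2) − 4 = 0 − 32 − 4 = -36, attained at (0, -2).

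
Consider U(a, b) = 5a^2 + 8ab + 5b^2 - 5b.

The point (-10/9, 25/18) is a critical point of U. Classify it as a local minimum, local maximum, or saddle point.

The Hessian of U is constant: H = [[10, 8], [8, 10]].
det(H) = 10·10 − 8² = 36.
det(H) > 0 and tr(H) = 20 > 0, so H is positive definite and the point is a local minimum.

local minimum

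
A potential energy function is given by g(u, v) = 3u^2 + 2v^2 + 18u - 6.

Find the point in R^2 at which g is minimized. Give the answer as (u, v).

(-3, 0)

g(u,v) separates as P(u) + Q(v) − 6, so its minimum is min P + min Q − 6.
P'(u) = 6u + 18 vanishes at u ∈ {-3}; Q'(v) = 4v vanishes at v ∈ {0}.
Local minima of P (where P''>0): P(-3)=-27. Local minima of Q: Q(0)=0.
So the global minimum of g is P(-3) + Q(0) − 6 = -27 + 0 − 6 = -33, attained at (-3, 0).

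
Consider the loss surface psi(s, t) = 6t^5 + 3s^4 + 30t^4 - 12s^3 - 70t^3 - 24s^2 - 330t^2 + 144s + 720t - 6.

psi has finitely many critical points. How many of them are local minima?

psi separates as a function of s plus a function of t, so ∇psi=0 decouples.
∂psi/∂s = 12(s - 3)(s - 2)(s + 2) = 0 at s ∈ {-2, 2, 3}; ∂psi/∂t = 30(t - 2)(t - 1)(t + 3)(t + 4) = 0 at t ∈ {-4, -3, 1, 2}.
The Hessian is diagonal: diag(psi_ss, psi_tt). Second derivatives: psi_ss(-2)=240, psi_ss(2)=-48, psi_ss(3)=60; psi_tt(-4)=-900, psi_tt(-3)=600, psi_tt(1)=-600, psi_tt(2)=900.
Local minima occur where both diagonal entries positive: (-2, -3), (-2, 2), (3, -3), (3, 2). Count: 4.

4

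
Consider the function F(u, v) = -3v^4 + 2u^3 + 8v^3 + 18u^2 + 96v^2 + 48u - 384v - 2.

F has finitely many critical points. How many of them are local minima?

1

F separates as a function of u plus a function of v, so ∇F=0 decouples.
∂F/∂u = 6(u + 2)(u + 4) = 0 at u ∈ {-4, -2}; ∂F/∂v = -12(v - 4)(v - 2)(v + 4) = 0 at v ∈ {-4, 2, 4}.
The Hessian is diagonal: diag(F_uu, F_vv). Second derivatives: F_uu(-4)=-12, F_uu(-2)=12; F_vv(-4)=-576, F_vv(2)=144, F_vv(4)=-192.
Local minima occur where both diagonal entries positive: (-2, 2). Count: 1.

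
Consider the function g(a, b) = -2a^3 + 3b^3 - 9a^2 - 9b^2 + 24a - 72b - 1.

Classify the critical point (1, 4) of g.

saddle point

The mixed partial ∂²g/∂a∂b is 0, so the Hessian at any point is diag(g_aa, g_bb) = diag(-6(2a + 3), 18(b - 1)).
At (1, 4): H = diag(-30, 54).
The eigenvalues have opposite signs, so H is indefinite: a saddle point.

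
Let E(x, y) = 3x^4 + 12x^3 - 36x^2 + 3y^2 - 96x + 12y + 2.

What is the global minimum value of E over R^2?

-202

E(x,y) separates as P(x) + Q(y) + 2, so its minimum is min P + min Q + 2.
P'(x) = 12(x - 2)(x + 1)(x + 4) vanishes at x ∈ {-4, -1, 2}; Q'(y) = 6y + 12 vanishes at y ∈ {-2}.
Local minima of P (where P''>0): P(-4)=-192, P(2)=-192. Local minima of Q: Q(-2)=-12.
So the global minimum of E is P(-4) + Q(-2) + 2 = -192 − 12 + 2 = -202, attained at (-4, -2).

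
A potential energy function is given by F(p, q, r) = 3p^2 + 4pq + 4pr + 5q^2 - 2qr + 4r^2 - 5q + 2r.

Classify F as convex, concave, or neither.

F is quadratic, so its Hessian is the constant matrix H = [[6, 4, 4], [4, 10, -2], [4, -2, 8]].
Leading principal minors: 6, 44, 104.
All positive ⇒ H ≻ 0 ⇒ convex.

convex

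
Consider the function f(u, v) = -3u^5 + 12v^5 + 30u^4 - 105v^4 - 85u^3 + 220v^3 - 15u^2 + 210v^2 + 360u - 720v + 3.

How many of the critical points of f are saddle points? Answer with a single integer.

f separates as a function of u plus a function of v, so ∇f=0 decouples.
∂f/∂u = -15(u - 4)(u - 3)(u - 2)(u + 1) = 0 at u ∈ {-1, 2, 3, 4}; ∂f/∂v = 60(v - 4)(v - 3)(v - 1)(v + 1) = 0 at v ∈ {-1, 1, 3, 4}.
The Hessian is diagonal: diag(f_uu, f_vv). Second derivatives: f_uu(-1)=900, f_uu(2)=-90, f_uu(3)=60, f_uu(4)=-150; f_vv(-1)=-2400, f_vv(1)=720, f_vv(3)=-480, f_vv(4)=900.
Saddle points occur where the two diagonal entries have opposite signs: (-1, -1), (-1, 3), (2, 1), (2, 4), (3, -1), (3, 3), (4, 1), (4, 4). Count: 8.

8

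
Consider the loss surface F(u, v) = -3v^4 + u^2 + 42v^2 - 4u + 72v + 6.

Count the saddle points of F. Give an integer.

2

F separates as a function of u plus a function of v, so ∇F=0 decouples.
∂F/∂u = 2(u - 2) = 0 at u ∈ {2}; ∂F/∂v = -12(v - 3)(v + 1)(v + 2) = 0 at v ∈ {-2, -1, 3}.
The Hessian is diagonal: diag(F_uu, F_vv). Second derivatives: F_uu(2)=2; F_vv(-2)=-60, F_vv(-1)=48, F_vv(3)=-240.
Saddle points occur where the two diagonal entries have opposite signs: (2, -2), (2, 3). Count: 2.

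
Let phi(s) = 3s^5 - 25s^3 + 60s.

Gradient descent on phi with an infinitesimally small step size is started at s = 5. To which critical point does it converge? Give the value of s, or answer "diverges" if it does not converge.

phi'(s) = 15(s - 2)(s - 1)(s + 1)(s + 2), so phi'(5) = 7560.
Gradient descent moves in the -phi' direction, i.e. s is decreasing.
The nearest critical point in that direction is s = 2, where phi'' = 180 > 0 (a local minimum). The iterate converges there.

2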